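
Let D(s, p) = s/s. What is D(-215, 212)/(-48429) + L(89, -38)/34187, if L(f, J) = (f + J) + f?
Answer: 6745873/1655642223 ≈ 0.0040745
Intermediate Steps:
D(s, p) = 1
L(f, J) = J + 2*f (L(f, J) = (J + f) + f = J + 2*f)
D(-215, 212)/(-48429) + L(89, -38)/34187 = 1/(-48429) + (-38 + 2*89)/34187 = 1*(-1/48429) + (-38 + 178)*(1/34187) = -1/48429 + 140*(1/34187) = -1/48429 + 140/34187 = 6745873/1655642223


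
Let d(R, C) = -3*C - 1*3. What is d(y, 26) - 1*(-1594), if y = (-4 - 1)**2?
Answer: 1513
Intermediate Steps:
y = 25 (y = (-5)**2 = 25)
d(R, C) = -3 - 3*C (d(R, C) = -3*C - 3 = -3 - 3*C)
d(y, 26) - 1*(-1594) = (-3 - 3*26) - 1*(-1594) = (-3 - 78) + 1594 = -81 + 1594 = 1513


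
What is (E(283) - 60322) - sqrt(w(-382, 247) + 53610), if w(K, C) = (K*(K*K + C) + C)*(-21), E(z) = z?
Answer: -60039 - 3*sqrt(130292465) ≈ -94283.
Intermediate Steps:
w(K, C) = -21*C - 21*K*(C + K**2) (w(K, C) = (K*(K**2 + C) + C)*(-21) = (K*(C + K**2) + C)*(-21) = (C + K*(C + K**2))*(-21) = -21*C - 21*K*(C + K**2))
(E(283) - 60322) - sqrt(w(-382, 247) + 53610) = (283 - 60322) - sqrt((-21*247 - 21*(-382)**3 - 21*247*(-382)) + 53610) = -60039 - sqrt((-5187 - 21*(-55742968) + 1981434) + 53610) = -60039 - sqrt((-5187 + 1170602328 + 1981434) + 53610) = -60039 - sqrt(1172578575 + 53610) = -60039 - sqrt(1172632185) = -60039 - 3*sqrt(130292465)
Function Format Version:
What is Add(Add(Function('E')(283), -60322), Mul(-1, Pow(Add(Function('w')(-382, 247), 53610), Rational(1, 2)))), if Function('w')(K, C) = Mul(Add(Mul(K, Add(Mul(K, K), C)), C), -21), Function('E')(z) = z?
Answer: Add(-60039, Mul(-3, Pow(130292465, Rational(1, 2)))) ≈ -94283.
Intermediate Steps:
Function('w')(K, C) = Add(Mul(-21, C), Mul(-21, K, Add(C, Pow(K, 2)))) (Function('w')(K, C) = Mul(Add(Mul(K, Add(Pow(K, 2), C)), C), -21) = Mul(Add(Mul(K, Add(C, Pow(K, 2))), C), -21) = Mul(Add(C, Mul(K, Add(C, Pow(K, 2)))), -21) = Add(Mul(-21, C), Mul(-21, K, Add(C, Pow(K, 2)))))
Add(Add(Function('E')(283), -60322), Mul(-1, Pow(Add(Function('w')(-382, 247), 53610), Rational(1, 2)))) = Add(Add(283, -60322), Mul(-1, Pow(Add(Add(Mul(-21, 247), Mul(-21, Pow(-382, 3)), Mul(-21, 247, -382)), 53610), Rational(1, 2)))) = Add(-60039, Mul(-1, Pow(Add(Add(-5187, Mul(-21, -55742968), 1981434), 53610), Rational(1, 2)))) = Add(-60039, Mul(-1, Pow(Add(Add(-5187, 1170602328, 1981434), 53610), Rational(1, 2)))) = Add(-60039, Mul(-1, Pow(Add(1172578575, 53610), Rational(1, 2)))) = Add(-60039, Mul(-1, Pow(1172632185, Rational(1, 2)))) = Add(-60039, Mul(-1, Mul(3, Pow(130292465, Rational(1, 2))))) = Add(-60039, Mul(-3, Pow(130292465, Rational(1, 2))))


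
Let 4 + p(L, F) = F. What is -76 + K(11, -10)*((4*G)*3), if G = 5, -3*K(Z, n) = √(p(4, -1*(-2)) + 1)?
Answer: -76 - 20*I ≈ -76.0 - 20.0*I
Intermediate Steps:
p(L, F) = -4 + F
K(Z, n) = -I/3 (K(Z, n) = -√((-4 - 1*(-2)) + 1)/3 = -√((-4 + 2) + 1)/3 = -√(-2 + 1)/3 = -I/3)
-76 + K(11, -10)*((4*G)*3) = -76 + (-I/3)*((4*5)*3) = -76 + (-I/3)*(20*3) = -76 - I/3*60 = -76 - 20*I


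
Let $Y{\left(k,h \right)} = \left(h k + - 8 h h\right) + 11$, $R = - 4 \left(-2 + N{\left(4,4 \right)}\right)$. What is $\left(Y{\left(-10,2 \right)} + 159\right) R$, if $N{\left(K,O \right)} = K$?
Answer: $-944$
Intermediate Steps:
$R = -8$ ($R = - 4 \left(-2 + 4\right) = \left(-4\right) 2 = -8$)
$Y{\left(k,h \right)} = 11 - 8 h^{2} + h k$ ($Y{\left(k,h \right)} = \left(h k - 8 h^{2}\right) + 11 = \left(- 8 h^{2} + h k\right) + 11 = 11 - 8 h^{2} + h k$)
$\left(Y{\left(-10,2 \right)} + 159\right) R = \left(\left(11 - 8 \cdot 2^{2} + 2 \left(-10\right)\right) + 159\right) \left(-8\right) = \left(\left(11 - 32 - 20\right) + 159\right) \left(-8\right) = \left(-41 + 159\right) \left(-8\right) = 118 \left(-8\right) = -944$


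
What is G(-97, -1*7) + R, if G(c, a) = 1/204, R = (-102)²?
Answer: 2122417/204 ≈ 10404.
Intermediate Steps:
R = 10404
G(c, a) = 1/204
G(-97, -1*7) + R = 1/204 + 10404 = 2122417/204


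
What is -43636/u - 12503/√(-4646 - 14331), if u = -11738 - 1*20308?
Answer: 21818/16023 + 12503*I*√18977/18977 ≈ 1.3617 + 90.761*I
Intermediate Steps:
u = -32046 (u = -11738 - 20308 = -32046)
-43636/u - 12503/√(-4646 - 14331) = -43636/(-32046) - 12503/√(-4646 - 14331) = -43636*(-1/32046) - 12503*(-I*√18977/18977) = 21818/16023 - 12503*(-I*√18977/18977) = 21818/16023 - (-12503)*I*√18977/18977 = 21818/16023 + 12503*I*√18977/18977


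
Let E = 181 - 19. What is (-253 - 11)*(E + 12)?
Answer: -45936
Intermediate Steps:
E = 162
(-253 - 11)*(E + 12) = (-253 - 11)*(162 + 12) = -264*174 = -45936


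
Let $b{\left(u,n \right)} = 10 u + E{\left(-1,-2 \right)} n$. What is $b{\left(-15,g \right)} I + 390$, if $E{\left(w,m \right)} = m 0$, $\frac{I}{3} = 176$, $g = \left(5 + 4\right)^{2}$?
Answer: $-78810$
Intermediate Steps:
$g = 81$ ($g = 9^{2} = 81$)
$I = 528$ ($I = 3 \cdot 176 = 528$)
$E{\left(w,m \right)} = 0$
$b{\left(u,n \right)} = 10 u$ ($b{\left(u,n \right)} = 10 u + 0 n = 10 u + 0 = 10 u$)
$b{\left(-15,g \right)} I + 390 = 10 \left(-15\right) 528 + 390 = \left(-150\right) 528 + 390 = -79200 + 390 = -78810$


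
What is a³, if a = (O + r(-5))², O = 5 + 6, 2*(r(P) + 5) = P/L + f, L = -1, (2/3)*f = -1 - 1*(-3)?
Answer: 1000000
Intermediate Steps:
f = 3 (f = 3*(-1 - 1*(-3))/2 = 3*(-1 + 3)/2 = (3/2)*2 = 3)
r(P) = -7/2 - P/2 (r(P) = -5 + (P/(-1) + 3)/2 = -5 + (P*(-1) + 3)/2 = -5 + (-P + 3)/2 = -5 + (3 - P)/2 = -5 + (3/2 - P/2) = -7/2 - P/2)
O = 11
a = 100 (a = (11 + (-7/2 - ½*(-5)))² = (11 + (-7/2 + 5/2))² = (11 - 1)² = 10² = 100)
a³ = 100³ = 1000000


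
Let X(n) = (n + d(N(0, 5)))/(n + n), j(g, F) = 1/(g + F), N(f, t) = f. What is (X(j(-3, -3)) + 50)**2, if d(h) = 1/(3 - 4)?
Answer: 11449/4 ≈ 2862.3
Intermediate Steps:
j(g, F) = 1/(F + g)
d(h) = -1 (d(h) = 1/(-1) = -1)
X(n) = (-1 + n)/(2*n) (X(n) = (n - 1)/(n + n) = (-1 + n)/((2*n)) = (-1 + n)*(1/(2*n)) = (-1 + n)/(2*n))
(X(j(-3, -3)) + 50)**2 = ((-1 + 1/(-3 - 3))/(2*(1/(-3 - 3))) + 50)**2 = ((-1 + 1/(-6))/(2*(1/(-6))) + 50)**2 = ((-1 - 1/6)/(2*(-1/6)) + 50)**2 = ((1/2)*(-6)*(-7/6) + 50)**2 = (7/2 + 50)**2 = (107/2)**2 = 11449/4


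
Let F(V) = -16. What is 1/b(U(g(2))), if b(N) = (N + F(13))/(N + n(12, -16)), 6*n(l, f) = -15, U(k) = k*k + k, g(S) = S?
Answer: -7/20 ≈ -0.35000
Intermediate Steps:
U(k) = k + k² (U(k) = k² + k = k + k²)
n(l, f) = -5/2 (n(l, f) = (⅙)*(-15) = -5/2)
b(N) = (-16 + N)/(-5/2 + N) (b(N) = (N - 16)/(N - 5/2) = (-16 + N)/(-5/2 + N))
1/b(U(g(2))) = 1/(2*(-16 + 2*(1 + 2))/(-5 + 2*(2*(1 + 2)))) = 1/(2*(-16 + 2*3)/(-5 + 2*(2*3))) = 1/(2*(-16 + 6)/(-5 + 2*6)) = 1/(2*(-10)/(-5 + 12)) = 1/(2*(-10)/7) = 1/(2*(⅐)*(-10)) = 1/(-20/7) = -7/20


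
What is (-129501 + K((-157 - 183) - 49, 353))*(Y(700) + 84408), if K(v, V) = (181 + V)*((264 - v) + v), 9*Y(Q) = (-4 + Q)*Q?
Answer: 1589761800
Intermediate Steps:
Y(Q) = Q*(-4 + Q)/9 (Y(Q) = ((-4 + Q)*Q)/9 = (Q*(-4 + Q))/9 = Q*(-4 + Q)/9)
K(v, V) = 47784 + 264*V (K(v, V) = (181 + V)*264 = 47784 + 264*V)
(-129501 + K((-157 - 183) - 49, 353))*(Y(700) + 84408) = (-129501 + (47784 + 264*353))*((1/9)*700*(-4 + 700) + 84408) = (-129501 + (47784 + 93192))*((1/9)*700*696 + 84408) = (-129501 + 140976)*(162400/3 + 84408) = 11475*(415624/3) = 1589761800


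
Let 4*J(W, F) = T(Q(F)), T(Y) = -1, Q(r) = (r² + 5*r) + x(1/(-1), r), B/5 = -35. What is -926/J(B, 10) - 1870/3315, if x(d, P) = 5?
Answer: 144434/39 ≈ 3703.4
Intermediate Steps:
B = -175 (B = 5*(-35) = -175)
Q(r) = 5 + r² + 5*r (Q(r) = (r² + 5*r) + 5 = 5 + r² + 5*r)
J(W, F) = -¼ (J(W, F) = (¼)*(-1) = -¼)
-926/J(B, 10) - 1870/3315 = -926/(-¼) - 1870/3315 = -926*(-4) - 1870*1/3315 = 3704 - 22/39 = 144434/39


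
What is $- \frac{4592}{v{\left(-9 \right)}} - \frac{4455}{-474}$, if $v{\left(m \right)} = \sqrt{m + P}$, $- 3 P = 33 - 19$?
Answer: $\frac{1485}{158} + 112 i \sqrt{123} \approx 9.3987 + 1242.1 i$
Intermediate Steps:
$P = - \frac{14}{3}$ ($P = - \frac{33 - 19}{3} = \left(- \frac{1}{3}\right) 14 = - \frac{14}{3} \approx -4.6667$)
$v{\left(m \right)} = \sqrt{- \frac{14}{3} + m}$ ($v{\left(m \right)} = \sqrt{m - \frac{14}{3}} = \sqrt{- \frac{14}{3} + m}$)
$- \frac{4592}{v{\left(-9 \right)}} - \frac{4455}{-474} = - \frac{4592}{\frac{1}{3} \sqrt{-42 + 9 \left(-9\right)}} - \frac{4455}{-474} = - \frac{4592}{\frac{1}{3} \sqrt{-42 - 81}} - - \frac{1485}{158} = - \frac{4592}{\frac{1}{3} \sqrt{-123}} + \frac{1485}{158} = - \frac{4592}{\frac{1}{3} i \sqrt{123}} + \frac{1485}{158} = - 4592 \left(- \frac{i \sqrt{123}}{41}\right) + \frac{1485}{158} = 112 i \sqrt{123} + \frac{1485}{158} = \frac{1485}{158} + 112 i \sqrt{123}$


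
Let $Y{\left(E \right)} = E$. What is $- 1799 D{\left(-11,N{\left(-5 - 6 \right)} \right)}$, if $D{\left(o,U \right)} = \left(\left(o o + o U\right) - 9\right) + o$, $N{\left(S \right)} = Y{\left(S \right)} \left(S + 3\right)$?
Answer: $1559733$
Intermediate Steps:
$N{\left(S \right)} = S \left(3 + S\right)$ ($N{\left(S \right)} = S \left(S + 3\right) = S \left(3 + S\right)$)
$D{\left(o,U \right)} = -9 + o + o^{2} + U o$ ($D{\left(o,U \right)} = \left(\left(o^{2} + U o\right) - 9\right) + o = \left(-9 + o^{2} + U o\right) + o = -9 + o + o^{2} + U o$)
$- 1799 D{\left(-11,N{\left(-5 - 6 \right)} \right)} = - 1799 \left(-9 - 11 + \left(-11\right)^{2} + \left(-5 - 6\right) \left(3 - 11\right) \left(-11\right)\right) = - 1799 \left(-9 - 11 + 121 + \left(-5 - 6\right) \left(3 - 11\right) \left(-11\right)\right) = - 1799 \left(-9 - 11 + 121 + - 11 \left(3 - 11\right) \left(-11\right)\right) = - 1799 \left(-9 - 11 + 121 + \left(-11\right) \left(-8\right) \left(-11\right)\right) = - 1799 \left(-9 - 11 + 121 + 88 \left(-11\right)\right) = - 1799 \left(-9 - 11 + 121 - 968\right) = \left(-1799\right) \left(-867\right) = 1559733$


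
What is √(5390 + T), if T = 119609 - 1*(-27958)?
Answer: √152957 ≈ 391.10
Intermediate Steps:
T = 147567 (T = 119609 + 27958 = 147567)
√(5390 + T) = √(5390 + 147567) = √152957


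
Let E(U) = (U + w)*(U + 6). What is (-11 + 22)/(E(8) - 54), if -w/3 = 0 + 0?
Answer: 11/58 ≈ 0.18966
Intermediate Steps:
w = 0 (w = -3*(0 + 0) = -3*0 = 0)
E(U) = U*(6 + U) (E(U) = (U + 0)*(U + 6) = U*(6 + U))
(-11 + 22)/(E(8) - 54) = (-11 + 22)/(8*(6 + 8) - 54) = 11/(8*14 - 54) = 11/(112 - 54) = 11/58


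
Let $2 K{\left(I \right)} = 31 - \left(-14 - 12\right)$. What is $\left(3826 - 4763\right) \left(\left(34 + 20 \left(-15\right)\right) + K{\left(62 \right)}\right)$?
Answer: $\frac{445075}{2} \approx 2.2254 \cdot 10^{5}$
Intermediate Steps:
$K{\left(I \right)} = \frac{57}{2}$ ($K{\left(I \right)} = \frac{31 - \left(-14 - 12\right)}{2} = \frac{31 - -26}{2} = \frac{31 + 26}{2} = \frac{1}{2} \cdot 57 = \frac{57}{2}$)
$\left(3826 - 4763\right) \left(\left(34 + 20 \left(-15\right)\right) + K{\left(62 \right)}\right) = \left(3826 - 4763\right) \left(\left(34 + 20 \left(-15\right)\right) + \frac{57}{2}\right) = - 937 \left(\left(34 - 300\right) + \frac{57}{2}\right) = - 937 \left(-266 + \frac{57}{2}\right) = \left(-937\right) \left(- \frac{475}{2}\right) = \frac{445075}{2}$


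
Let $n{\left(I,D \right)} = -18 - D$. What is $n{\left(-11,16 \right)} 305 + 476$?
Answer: $-9894$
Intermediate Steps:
$n{\left(-11,16 \right)} 305 + 476 = \left(-18 - 16\right) 305 + 476 = \left(-34\right) 305 + 476 = -10370 + 476 = -9894$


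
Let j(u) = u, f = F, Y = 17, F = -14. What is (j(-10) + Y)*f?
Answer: -98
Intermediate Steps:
f = -14
(j(-10) + Y)*f = (-10 + 17)*(-14) = 7*(-14) = -98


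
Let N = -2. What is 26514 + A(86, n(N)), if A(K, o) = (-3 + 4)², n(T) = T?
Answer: 26515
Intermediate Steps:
A(K, o) = 1 (A(K, o) = 1² = 1)
26514 + A(86, n(N)) = 26514 + 1 = 26515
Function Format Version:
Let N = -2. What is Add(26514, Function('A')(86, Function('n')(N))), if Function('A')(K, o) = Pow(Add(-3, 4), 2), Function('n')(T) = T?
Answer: 26515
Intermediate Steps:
Function('A')(K, o) = 1 (Function('A')(K, o) = Pow(1, 2) = 1)
Add(26514, Function('A')(86, Function('n')(N))) = Add(26514, 1) = 26515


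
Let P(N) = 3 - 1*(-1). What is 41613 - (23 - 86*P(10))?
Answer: 41934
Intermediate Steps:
P(N) = 4 (P(N) = 3 + 1 = 4)
41613 - (23 - 86*P(10)) = 41613 - (23 - 86*4) = 41613 - (23 - 344) = 41613 - 1*(-321) = 41613 + 321 = 41934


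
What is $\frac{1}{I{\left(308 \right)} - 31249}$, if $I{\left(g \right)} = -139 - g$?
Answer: $- \frac{1}{31696} \approx -3.155 \cdot 10^{-5}$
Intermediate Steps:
$\frac{1}{I{\left(308 \right)} - 31249} = \frac{1}{\left(-139 - 308\right) - 31249} = \frac{1}{-447 - 31249} = \frac{1}{-31696} = - \frac{1}{31696}$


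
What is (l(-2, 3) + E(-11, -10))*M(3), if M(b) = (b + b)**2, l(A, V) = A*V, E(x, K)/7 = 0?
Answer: -216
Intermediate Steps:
E(x, K) = 0 (E(x, K) = 7*0 = 0)
M(b) = 4*b**2 (M(b) = (2*b)**2 = 4*b**2)
(l(-2, 3) + E(-11, -10))*M(3) = (-2*3 + 0)*(4*3**2) = (-6 + 0)*(4*9) = -6*36 = -216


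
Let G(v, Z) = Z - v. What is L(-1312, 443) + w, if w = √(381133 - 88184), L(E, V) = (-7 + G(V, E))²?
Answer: 3104644 + √292949 ≈ 3.1052e+6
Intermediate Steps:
L(E, V) = (-7 + E - V)² (L(E, V) = (-7 + (E - V))² = (-7 + E - V)²)
w = √292949 ≈ 541.25
L(-1312, 443) + w = (7 + 443 - 1*(-1312))² + √292949 = (7 + 443 + 1312)² + √292949 = 1762² + √292949 = 3104644 + √292949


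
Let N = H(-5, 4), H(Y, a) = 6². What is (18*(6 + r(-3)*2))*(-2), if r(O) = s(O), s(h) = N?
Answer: -2808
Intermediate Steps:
H(Y, a) = 36
N = 36
s(h) = 36
r(O) = 36
(18*(6 + r(-3)*2))*(-2) = (18*(6 + 36*2))*(-2) = (18*(6 + 72))*(-2) = (18*78)*(-2) = 1404*(-2) = -2808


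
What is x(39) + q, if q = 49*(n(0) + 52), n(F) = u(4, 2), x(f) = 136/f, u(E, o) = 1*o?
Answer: 103330/39 ≈ 2649.5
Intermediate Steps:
u(E, o) = o
n(F) = 2
q = 2646 (q = 49*(2 + 52) = 49*54 = 2646)
x(39) + q = 136/39 + 2646 = 103330/39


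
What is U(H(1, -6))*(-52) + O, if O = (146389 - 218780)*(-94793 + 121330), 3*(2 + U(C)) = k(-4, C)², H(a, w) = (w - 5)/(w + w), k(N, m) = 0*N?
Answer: -1921039863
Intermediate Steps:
k(N, m) = 0
H(a, w) = (-5 + w)/(2*w) (H(a, w) = (-5 + w)/((2*w)) = (-5 + w)*(1/(2*w)) = (-5 + w)/(2*w))
U(C) = -2 (U(C) = -2 + (⅓)*0² = -2 + (⅓)*0 = -2 + 0 = -2)
O = -1921039967 (O = -72391*26537 = -1921039967)
U(H(1, -6))*(-52) + O = -2*(-52) - 1921039967 = 104 - 1921039967 = -1921039863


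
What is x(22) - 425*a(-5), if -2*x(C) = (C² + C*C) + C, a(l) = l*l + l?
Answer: -8995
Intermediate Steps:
a(l) = l + l² (a(l) = l² + l = l + l²)
x(C) = -C² - C/2 (x(C) = -((C² + C*C) + C)/2 = -((C² + C²) + C)/2 = -(2*C² + C)/2 = -(C + 2*C²)/2 = -C² - C/2)
x(22) - 425*a(-5) = -1*22*(½ + 22) - (-2125)*(1 - 5) = -1*22*45/2 - (-2125)*(-4) = -495 - 425*20 = -495 - 8500 = -8995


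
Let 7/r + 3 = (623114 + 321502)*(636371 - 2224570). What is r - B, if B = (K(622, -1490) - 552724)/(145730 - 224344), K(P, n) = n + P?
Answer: -59322847013544343/8424266057167887 ≈ -7.0419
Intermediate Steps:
K(P, n) = P + n
B = 276796/39307 (B = ((622 - 1490) - 552724)/(145730 - 224344) = (-868 - 552724)/(-78614) = -553592*(-1/78614) = 276796/39307 ≈ 7.0419)
r = -1/214319740941 (r = 7/(-3 + (623114 + 321502)*(636371 - 2224570)) = 7/(-3 + 944616*(-1588199)) = 7/(-3 - 1500238186584) = 7/(-1500238186587) = 7*(-1/1500238186587) = -1/214319740941 ≈ -4.6659e-12)
r - B = -1/214319740941 - 1*276796/39307 = -1/214319740941 - 276796/39307 = -59322847013544343/8424266057167887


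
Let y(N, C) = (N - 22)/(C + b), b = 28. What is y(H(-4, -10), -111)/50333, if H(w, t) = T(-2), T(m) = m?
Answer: 24/4177639 ≈ 5.7449e-6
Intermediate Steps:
H(w, t) = -2
y(N, C) = (-22 + N)/(28 + C) (y(N, C) = (N - 22)/(C + 28) = (-22 + N)/(28 + C))
y(H(-4, -10), -111)/50333 = ((-22 - 2)/(28 - 111))/50333 = (-24/(-83))*(1/50333) = -1/83*(-24)*(1/50333) = (24/83)*(1/50333) = 24/4177639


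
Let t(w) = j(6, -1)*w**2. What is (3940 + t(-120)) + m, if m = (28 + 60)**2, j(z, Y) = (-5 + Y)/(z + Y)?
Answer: -5596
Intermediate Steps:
j(z, Y) = (-5 + Y)/(Y + z)
t(w) = -6*w**2/5 (t(w) = ((-5 - 1)/(-1 + 6))*w**2 = (-6/5)*w**2 = ((1/5)*(-6))*w**2 = -6*w**2/5)
m = 7744 (m = 88**2 = 7744)
(3940 + t(-120)) + m = (3940 - 6/5*(-120)**2) + 7744 = (3940 - 6/5*14400) + 7744 = (3940 - 17280) + 7744 = -13340 + 7744 = -5596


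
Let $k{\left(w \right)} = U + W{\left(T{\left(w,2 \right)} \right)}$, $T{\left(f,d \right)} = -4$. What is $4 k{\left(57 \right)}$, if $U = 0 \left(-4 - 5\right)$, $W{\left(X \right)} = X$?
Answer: $-16$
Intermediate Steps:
$U = 0$ ($U = 0 \left(-9\right) = 0$)
$k{\left(w \right)} = -4$ ($k{\left(w \right)} = 0 - 4 = -4$)
$4 k{\left(57 \right)} = 4 \left(-4\right) = -16$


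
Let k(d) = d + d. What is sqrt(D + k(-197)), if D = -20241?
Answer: I*sqrt(20635) ≈ 143.65*I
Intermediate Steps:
k(d) = 2*d
sqrt(D + k(-197)) = sqrt(-20241 + 2*(-197)) = sqrt(-20241 - 394) = sqrt(-20635) = I*sqrt(20635)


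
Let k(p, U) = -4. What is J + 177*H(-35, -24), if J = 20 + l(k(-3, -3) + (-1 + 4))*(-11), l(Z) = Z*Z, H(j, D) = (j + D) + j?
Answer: -16629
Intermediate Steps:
H(j, D) = D + 2*j (H(j, D) = (D + j) + j = D + 2*j)
l(Z) = Z²
J = 9 (J = 20 + (-4 + (-1 + 4))²*(-11) = 20 + (-4 + 3)²*(-11) = 20 + (-1)²*(-11) = 20 + 1*(-11) = 20 - 11 = 9)
J + 177*H(-35, -24) = 9 + 177*(-24 + 2*(-35)) = 9 + 177*(-24 - 70) = 9 + 177*(-94) = 9 - 16638 = -16629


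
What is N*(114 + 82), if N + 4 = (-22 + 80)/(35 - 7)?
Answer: -378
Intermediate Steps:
N = -27/14 (N = -4 + (-22 + 80)/(35 - 7) = -4 + 58/28 = -4 + 58*(1/28) = -4 + 29/14 = -27/14 ≈ -1.9286)
N*(114 + 82) = -27*(114 + 82)/14 = -27/14*196 = -378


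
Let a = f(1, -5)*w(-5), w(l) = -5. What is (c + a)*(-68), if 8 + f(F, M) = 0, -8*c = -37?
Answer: -6069/2 ≈ -3034.5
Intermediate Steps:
c = 37/8 (c = -1/8*(-37) = 37/8 ≈ 4.6250)
f(F, M) = -8 (f(F, M) = -8 + 0 = -8)
a = 40 (a = -8*(-5) = 40)
(c + a)*(-68) = (37/8 + 40)*(-68) = (357/8)*(-68) = -6069/2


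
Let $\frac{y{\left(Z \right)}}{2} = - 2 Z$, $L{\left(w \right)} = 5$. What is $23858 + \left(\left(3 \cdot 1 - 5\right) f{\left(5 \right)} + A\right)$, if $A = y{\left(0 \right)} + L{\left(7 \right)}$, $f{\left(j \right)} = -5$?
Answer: $23873$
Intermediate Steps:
$y{\left(Z \right)} = - 4 Z$ ($y{\left(Z \right)} = 2 \left(- 2 Z\right) = - 4 Z$)
$A = 5$ ($A = \left(-4\right) 0 + 5 = 0 + 5 = 5$)
$23858 + \left(\left(3 \cdot 1 - 5\right) f{\left(5 \right)} + A\right) = 23858 + \left(\left(3 \cdot 1 - 5\right) \left(-5\right) + 5\right) = 23858 + \left(\left(3 - 5\right) \left(-5\right) + 5\right) = 23858 + \left(\left(-2\right) \left(-5\right) + 5\right) = 23858 + \left(10 + 5\right) = 23858 + 15 = 23873$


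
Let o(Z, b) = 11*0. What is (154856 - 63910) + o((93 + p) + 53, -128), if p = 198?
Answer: 90946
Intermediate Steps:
o(Z, b) = 0
(154856 - 63910) + o((93 + p) + 53, -128) = (154856 - 63910) + 0 = 90946 + 0 = 90946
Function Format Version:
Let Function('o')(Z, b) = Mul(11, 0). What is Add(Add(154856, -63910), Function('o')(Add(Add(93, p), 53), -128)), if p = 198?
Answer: 90946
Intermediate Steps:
Function('o')(Z, b) = 0
Add(Add(154856, -63910), Function('o')(Add(Add(93, p), 53), -128)) = Add(Add(154856, -63910), 0) = Add(90946, 0) = 90946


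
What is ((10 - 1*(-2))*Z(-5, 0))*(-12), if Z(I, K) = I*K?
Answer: 0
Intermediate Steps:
((10 - 1*(-2))*Z(-5, 0))*(-12) = ((10 - 1*(-2))*(-5*0))*(-12) = ((10 + 2)*0)*(-12) = (12*0)*(-12) = 0*(-12) = 0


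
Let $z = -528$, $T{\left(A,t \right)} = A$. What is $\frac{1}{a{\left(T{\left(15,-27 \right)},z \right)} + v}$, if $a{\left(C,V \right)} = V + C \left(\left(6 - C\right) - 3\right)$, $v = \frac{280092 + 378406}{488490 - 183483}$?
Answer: $- \frac{305007}{215286458} \approx -0.0014168$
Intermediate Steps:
$v = \frac{658498}{305007} \approx 2.159$
$a{\left(C,V \right)} = V + C \left(3 - C\right)$
$\frac{1}{a{\left(T{\left(15,-27 \right)},z \right)} + v} = \frac{1}{\left(-528 - 15^{2} + 3 \cdot 15\right) + \frac{658498}{305007}} = \frac{1}{\left(-528 - 225 + 45\right) + \frac{658498}{305007}} = \frac{1}{-708 + \frac{658498}{305007}} = \frac{1}{- \frac{215286458}{305007}} = - \frac{305007}{215286458}$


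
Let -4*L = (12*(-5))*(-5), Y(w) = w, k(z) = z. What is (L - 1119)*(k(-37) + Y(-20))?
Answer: 68058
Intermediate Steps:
L = -75 (L = -12*(-5)*(-5)/4 = -(-15)*(-5) = -¼*300 = -75)
(L - 1119)*(k(-37) + Y(-20)) = (-75 - 1119)*(-37 - 20) = -1194*(-57) = 68058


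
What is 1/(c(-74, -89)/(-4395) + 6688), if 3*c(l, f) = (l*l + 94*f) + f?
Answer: 1465/9798251 ≈ 0.00014952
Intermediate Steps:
c(l, f) = l**2/3 + 95*f/3 (c(l, f) = ((l*l + 94*f) + f)/3 = ((l**2 + 94*f) + f)/3 = (l**2 + 95*f)/3 = l**2/3 + 95*f/3)
1/(c(-74, -89)/(-4395) + 6688) = 1/(((1/3)*(-74)**2 + (95/3)*(-89))/(-4395) + 6688) = 1/(((1/3)*5476 - 8455/3)*(-1/4395) + 6688) = 1/((5476/3 - 8455/3)*(-1/4395) + 6688) = 1/(-993*(-1/4395) + 6688) = 1/(331/1465 + 6688) = 1/(9798251/1465) = 1465/9798251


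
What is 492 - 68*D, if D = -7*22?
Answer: 10964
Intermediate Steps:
D = -154
492 - 68*D = 492 - 68*(-154) = 492 + 10472 = 10964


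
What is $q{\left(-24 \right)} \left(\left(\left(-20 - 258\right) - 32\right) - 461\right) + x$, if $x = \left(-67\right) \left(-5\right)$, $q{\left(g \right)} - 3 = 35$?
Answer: $-28963$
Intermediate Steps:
$q{\left(g \right)} = 38$ ($q{\left(g \right)} = 3 + 35 = 38$)
$x = 335$
$q{\left(-24 \right)} \left(\left(\left(-20 - 258\right) - 32\right) - 461\right) + x = 38 \left(\left(\left(-20 - 258\right) - 32\right) - 461\right) + 335 = 38 \left(\left(-278 - 32\right) - 461\right) + 335 = 38 \left(-310 - 461\right) + 335 = 38 \left(-771\right) + 335 = -29298 + 335 = -28963$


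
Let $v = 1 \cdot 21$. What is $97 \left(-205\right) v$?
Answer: $-417585$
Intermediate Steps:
$v = 21$
$97 \left(-205\right) v = 97 \left(-205\right) 21 = \left(-19885\right) 21 = -417585$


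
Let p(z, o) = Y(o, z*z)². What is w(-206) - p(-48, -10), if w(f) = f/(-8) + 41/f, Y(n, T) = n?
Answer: -30673/412 ≈ -74.449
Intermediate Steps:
p(z, o) = o²
w(f) = 41/f - f/8 (w(f) = f*(-⅛) + 41/f = -f/8 + 41/f = 41/f - f/8)
w(-206) - p(-48, -10) = (41/(-206) - ⅛*(-206)) - 1*(-10)² = (41*(-1/206) + 103/4) - 1*100 = (-41/206 + 103/4) - 100 = 10527/412 - 100 = -30673/412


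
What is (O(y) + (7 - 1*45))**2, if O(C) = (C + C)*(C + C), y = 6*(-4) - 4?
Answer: 9597604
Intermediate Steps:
y = -28 (y = -24 - 4 = -28)
O(C) = 4*C**2 (O(C) = (2*C)*(2*C) = 4*C**2)
(O(y) + (7 - 1*45))**2 = (4*(-28)**2 + (7 - 1*45))**2 = (4*784 + (7 - 45))**2 = (3136 - 38)**2 = 3098**2 = 9597604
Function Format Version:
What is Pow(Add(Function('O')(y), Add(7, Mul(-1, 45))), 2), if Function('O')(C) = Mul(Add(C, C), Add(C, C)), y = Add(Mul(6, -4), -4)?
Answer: 9597604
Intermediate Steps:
y = -28 (y = Add(-24, -4) = -28)
Function('O')(C) = Mul(4, Pow(C, 2)) (Function('O')(C) = Mul(Mul(2, C), Mul(2, C)) = Mul(4, Pow(C, 2)))
Pow(Add(Function('O')(y), Add(7, Mul(-1, 45))), 2) = Pow(Add(Mul(4, Pow(-28, 2)), Add(7, Mul(-1, 45))), 2) = Pow(Add(Mul(4, 784), Add(7, -45)), 2) = Pow(Add(3136, -38), 2) = Pow(3098, 2) = 9597604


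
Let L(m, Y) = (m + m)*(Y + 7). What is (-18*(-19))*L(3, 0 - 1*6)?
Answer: 2052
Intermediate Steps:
L(m, Y) = 2*m*(7 + Y) (L(m, Y) = (2*m)*(7 + Y) = 2*m*(7 + Y))
(-18*(-19))*L(3, 0 - 1*6) = (-18*(-19))*(2*3*(7 + (0 - 1*6))) = 342*(2*3*(7 + (0 - 6))) = 342*(2*3*(7 - 6)) = 342*(2*3*1) = 342*6 = 2052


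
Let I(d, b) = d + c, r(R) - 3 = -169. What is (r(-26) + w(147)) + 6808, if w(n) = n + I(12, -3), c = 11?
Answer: 6812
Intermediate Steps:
r(R) = -166 (r(R) = 3 - 169 = -166)
I(d, b) = 11 + d (I(d, b) = d + 11 = 11 + d)
w(n) = 23 + n (w(n) = n + (11 + 12) = n + 23 = 23 + n)
(r(-26) + w(147)) + 6808 = (-166 + (23 + 147)) + 6808 = (-166 + 170) + 6808 = 4 + 6808 = 6812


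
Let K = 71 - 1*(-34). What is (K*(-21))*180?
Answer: -396900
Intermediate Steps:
K = 105 (K = 71 + 34 = 105)
(K*(-21))*180 = (105*(-21))*180 = -2205*180 = -396900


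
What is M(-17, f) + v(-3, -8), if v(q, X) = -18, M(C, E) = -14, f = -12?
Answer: -32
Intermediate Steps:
M(-17, f) + v(-3, -8) = -14 - 18 = -32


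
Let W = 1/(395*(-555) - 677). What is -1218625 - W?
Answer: -267978074749/219902 ≈ -1.2186e+6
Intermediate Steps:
W = -1/219902 (W = 1/(-219225 - 677) = 1/(-219902) = -1/219902 ≈ -4.5475e-6)
-1218625 - W = -1218625 - 1*(-1/219902) = -1218625 + 1/219902 = -267978074749/219902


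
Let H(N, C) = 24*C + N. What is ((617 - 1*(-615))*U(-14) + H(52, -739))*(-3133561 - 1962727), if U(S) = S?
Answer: 178023532416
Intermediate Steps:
H(N, C) = N + 24*C
((617 - 1*(-615))*U(-14) + H(52, -739))*(-3133561 - 1962727) = ((617 - 1*(-615))*(-14) + (52 + 24*(-739)))*(-3133561 - 1962727) = ((617 + 615)*(-14) + (52 - 17736))*(-5096288) = (1232*(-14) - 17684)*(-5096288) = (-17248 - 17684)*(-5096288) = -34932*(-5096288) = 178023532416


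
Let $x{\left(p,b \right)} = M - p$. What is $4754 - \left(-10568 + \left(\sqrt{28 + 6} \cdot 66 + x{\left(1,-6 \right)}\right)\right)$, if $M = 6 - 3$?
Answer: $15320 - 66 \sqrt{34} \approx 14935.0$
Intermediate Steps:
$M = 3$ ($M = 6 - 3 = 3$)
$x{\left(p,b \right)} = 3 - p$
$4754 - \left(-10568 + \left(\sqrt{28 + 6} \cdot 66 + x{\left(1,-6 \right)}\right)\right) = 4754 - \left(-10568 + \left(\sqrt{28 + 6} \cdot 66 + \left(3 - 1\right)\right)\right) = 4754 - \left(-10568 + \left(\sqrt{34} \cdot 66 + \left(3 - 1\right)\right)\right) = 4754 - \left(-10568 + \left(66 \sqrt{34} + 2\right)\right) = 4754 - \left(-10568 + \left(2 + 66 \sqrt{34}\right)\right) = 4754 - \left(-10566 + 66 \sqrt{34}\right) = 4754 + \left(10566 - 66 \sqrt{34}\right) = 15320 - 66 \sqrt{34}$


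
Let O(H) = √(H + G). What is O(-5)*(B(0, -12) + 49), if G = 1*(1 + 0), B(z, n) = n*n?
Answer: 386*I ≈ 386.0*I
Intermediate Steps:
B(z, n) = n²
G = 1 (G = 1*1 = 1)
O(H) = √(1 + H) (O(H) = √(H + 1) = √(1 + H))
O(-5)*(B(0, -12) + 49) = √(1 - 5)*((-12)² + 49) = √(-4)*(144 + 49) = (2*I)*193 = 386*I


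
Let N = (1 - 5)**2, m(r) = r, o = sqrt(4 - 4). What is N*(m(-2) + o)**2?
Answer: 64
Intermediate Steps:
o = 0 (o = sqrt(0) = 0)
N = 16 (N = (-4)**2 = 16)
N*(m(-2) + o)**2 = 16*(-2 + 0)**2 = 16*(-2)**2 = 16*4 = 64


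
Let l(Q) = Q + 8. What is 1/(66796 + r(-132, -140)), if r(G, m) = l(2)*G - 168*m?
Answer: 1/88996 ≈ 1.1236e-5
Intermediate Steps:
l(Q) = 8 + Q
r(G, m) = -168*m + 10*G (r(G, m) = (8 + 2)*G - 168*m = 10*G - 168*m = -168*m + 10*G)
1/(66796 + r(-132, -140)) = 1/(66796 + (-168*(-140) + 10*(-132))) = 1/(66796 + (23520 - 1320)) = 1/(66796 + 22200) = 1/88996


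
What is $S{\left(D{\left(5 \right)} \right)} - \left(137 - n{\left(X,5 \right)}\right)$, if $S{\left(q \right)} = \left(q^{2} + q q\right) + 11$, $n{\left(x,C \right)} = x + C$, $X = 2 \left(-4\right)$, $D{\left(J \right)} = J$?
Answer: $-79$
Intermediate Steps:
$X = -8$
$n{\left(x,C \right)} = C + x$
$S{\left(q \right)} = 11 + 2 q^{2}$ ($S{\left(q \right)} = \left(q^{2} + q^{2}\right) + 11 = 2 q^{2} + 11 = 11 + 2 q^{2}$)
$S{\left(D{\left(5 \right)} \right)} - \left(137 - n{\left(X,5 \right)}\right) = \left(11 + 2 \cdot 5^{2}\right) - \left(137 - \left(5 - 8\right)\right) = \left(11 + 2 \cdot 25\right) - \left(137 - -3\right) = \left(11 + 50\right) - \left(137 + 3\right) = 61 - 140 = -79$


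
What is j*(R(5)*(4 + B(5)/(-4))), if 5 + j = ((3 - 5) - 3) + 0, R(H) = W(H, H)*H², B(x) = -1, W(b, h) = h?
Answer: -10625/2 ≈ -5312.5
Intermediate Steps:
R(H) = H³ (R(H) = H*H² = H³)
j = -10 (j = -5 + (((3 - 5) - 3) + 0) = -5 + ((-2 - 3) + 0) = -5 + (-5 + 0) = -5 - 5 = -10)
j*(R(5)*(4 + B(5)/(-4))) = -10*5³*(4 - 1/(-4)) = -1250*(4 - ¼*(-1)) = -1250*(4 + ¼) = -1250*17/4 = -10*2125/4 = -10625/2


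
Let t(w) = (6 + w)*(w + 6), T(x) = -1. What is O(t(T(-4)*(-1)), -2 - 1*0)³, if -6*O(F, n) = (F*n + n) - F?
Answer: 3307949/216 ≈ 15315.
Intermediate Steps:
t(w) = (6 + w)² (t(w) = (6 + w)*(6 + w) = (6 + w)²)
O(F, n) = -n/6 + F/6 - F*n/6 (O(F, n) = -((F*n + n) - F)/6 = -((n + F*n) - F)/6 = -(n - F + F*n)/6 = -n/6 + F/6 - F*n/6)
O(t(T(-4)*(-1)), -2 - 1*0)³ = (-(-2 - 1*0)/6 + (6 - 1*(-1))²/6 - (6 - 1*(-1))²*(-2 - 1*0)/6)³ = (-(-2 + 0)/6 + (6 + 1)²/6 - (6 + 1)²*(-2 + 0)/6)³ = (-⅙*(-2) + (⅙)*7² - ⅙*7²*(-2))³ = (⅓ + (⅙)*49 - ⅙*49*(-2))³ = (⅓ + 49/6 + 49/3)³ = (149/6)³ = 3307949/216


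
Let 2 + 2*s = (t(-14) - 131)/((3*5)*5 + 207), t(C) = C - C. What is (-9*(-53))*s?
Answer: -110505/188 ≈ -587.79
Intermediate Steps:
t(C) = 0
s = -695/564 (s = -1 + ((0 - 131)/((3*5)*5 + 207))/2 = -1 + (-131/(15*5 + 207))/2 = -1 + (-131/(75 + 207))/2 = -1 + (-131/282)/2 = -1 + (-131*1/282)/2 = -1 + (½)*(-131/282) = -1 - 131/564 = -695/564 ≈ -1.2323)
(-9*(-53))*s = -9*(-53)*(-695/564) = 477*(-695/564) = -110505/188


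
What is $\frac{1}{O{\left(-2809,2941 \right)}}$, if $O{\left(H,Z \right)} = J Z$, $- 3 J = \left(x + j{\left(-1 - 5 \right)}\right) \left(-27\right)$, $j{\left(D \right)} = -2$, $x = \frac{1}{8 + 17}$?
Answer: $- \frac{25}{1296981} \approx -1.9276 \cdot 10^{-5}$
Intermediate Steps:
$x = \frac{1}{25} \approx 0.04$
$J = - \frac{441}{25}$ ($J = - \frac{\left(\frac{1}{25} - 2\right) \left(-27\right)}{3} = - \frac{\left(- \frac{49}{25}\right) \left(-27\right)}{3} = \left(- \frac{1}{3}\right) \frac{1323}{25} = - \frac{441}{25} \approx -17.64$)
$O{\left(H,Z \right)} = - \frac{441 Z}{25}$
$\frac{1}{O{\left(-2809,2941 \right)}} = \frac{1}{\left(- \frac{441}{25}\right) 2941} = \frac{1}{- \frac{1296981}{25}} = - \frac{25}{1296981}$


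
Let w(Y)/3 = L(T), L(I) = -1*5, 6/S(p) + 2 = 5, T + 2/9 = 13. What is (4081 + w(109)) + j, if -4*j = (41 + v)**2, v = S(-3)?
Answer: 14415/4 ≈ 3603.8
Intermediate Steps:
T = 115/9 (T = -2/9 + 13 = 115/9 ≈ 12.778)
S(p) = 2 (S(p) = 6/(-2 + 5) = 6/3 = 6*(1/3) = 2)
v = 2
L(I) = -5
w(Y) = -15 (w(Y) = 3*(-5) = -15)
j = -1849/4 (j = -(41 + 2)**2/4 = -1/4*43**2 = -1/4*1849 = -1849/4 ≈ -462.25)
(4081 + w(109)) + j = (4081 - 15) - 1849/4 = 4066 - 1849/4 = 14415/4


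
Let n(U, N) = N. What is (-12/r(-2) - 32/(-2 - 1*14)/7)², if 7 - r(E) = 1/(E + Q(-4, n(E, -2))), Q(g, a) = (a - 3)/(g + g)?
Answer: 568516/354025 ≈ 1.6059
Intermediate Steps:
Q(g, a) = (-3 + a)/(2*g) (Q(g, a) = (-3 + a)/((2*g)) = (-3 + a)*(1/(2*g)) = (-3 + a)/(2*g))
r(E) = 7 - 1/(5/8 + E) (r(E) = 7 - 1/(E + (½)*(-3 - 2)/(-4)) = 7 - 1/(E + (½)*(-¼)*(-5)) = 7 - 1/(E + 5/8) = 7 - 1/(5/8 + E))
(-12/r(-2) - 32/(-2 - 1*14)/7)² = (-12*(5 + 8*(-2))/(27 + 56*(-2)) - 32/(-2 - 1*14)/7)² = (-12*(5 - 16)/(27 - 112) - 32/(-2 - 14)*(⅐))² = (-12/(-85/(-11)) - 32/(-16)*(⅐))² = (-12/((-1/11*(-85))) - 32*(-1/16)*(⅐))² = (-12/85/11 + 2*(⅐))² = (-12*11/85 + 2/7)² = (-132/85 + 2/7)² = (-754/595)² = 568516/354025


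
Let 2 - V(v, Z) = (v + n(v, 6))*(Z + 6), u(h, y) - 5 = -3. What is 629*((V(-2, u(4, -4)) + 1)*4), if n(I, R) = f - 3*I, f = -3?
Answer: -12580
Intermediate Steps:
u(h, y) = 2 (u(h, y) = 5 - 3 = 2)
n(I, R) = -3 - 3*I
V(v, Z) = 2 - (-3 - 2*v)*(6 + Z) (V(v, Z) = 2 - (v + (-3 - 3*v))*(Z + 6) = 2 - (-3 - 2*v)*(6 + Z))
629*((V(-2, u(4, -4)) + 1)*4) = 629*(((20 + 3*2 + 12*(-2) + 2*2*(-2)) + 1)*4) = 629*(((20 + 6 - 24 - 8) + 1)*4) = 629*((-6 + 1)*4) = 629*(-5*4) = 629*(-20) = -12580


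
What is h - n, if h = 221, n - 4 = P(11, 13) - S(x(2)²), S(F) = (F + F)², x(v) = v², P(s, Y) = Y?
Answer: 1228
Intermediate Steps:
S(F) = 4*F² (S(F) = (2*F)² = 4*F²)
n = -1007 (n = 4 + (13 - 4*((2²)²)²) = 4 + (13 - 4*(4²)²) = 4 + (13 - 4*16²) = 4 + (13 - 4*256) = 4 + (13 - 1*1024) = 4 + (13 - 1024) = 4 - 1011 = -1007)
h - n = 221 - 1*(-1007) = 221 + 1007 = 1228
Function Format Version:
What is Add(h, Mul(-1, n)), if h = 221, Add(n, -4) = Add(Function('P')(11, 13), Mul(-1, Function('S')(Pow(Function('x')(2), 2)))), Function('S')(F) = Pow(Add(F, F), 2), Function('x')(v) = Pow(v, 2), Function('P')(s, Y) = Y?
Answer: 1228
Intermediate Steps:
Function('S')(F) = Mul(4, Pow(F, 2)) (Function('S')(F) = Pow(Mul(2, F), 2) = Mul(4, Pow(F, 2)))
n = -1007 (n = Add(4, Add(13, Mul(-1, Mul(4, Pow(Pow(Pow(2, 2), 2), 2))))) = Add(4, Add(13, Mul(-1, Mul(4, Pow(Pow(4, 2), 2))))) = Add(4, Add(13, Mul(-1, Mul(4, Pow(16, 2))))) = Add(4, Add(13, Mul(-1, Mul(4, 256)))) = Add(4, Add(13, Mul(-1, 1024))) = Add(4, Add(13, -1024)) = Add(4, -1011) = -1007)
Add(h, Mul(-1, n)) = Add(221, Mul(-1, -1007)) = Add(221, 1007) = 1228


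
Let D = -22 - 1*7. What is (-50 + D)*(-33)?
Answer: 2607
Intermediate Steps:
D = -29 (D = -22 - 7 = -29)
(-50 + D)*(-33) = (-50 - 29)*(-33) = -79*(-33) = 2607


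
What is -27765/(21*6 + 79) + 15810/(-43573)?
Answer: -242609079/1786493 ≈ -135.80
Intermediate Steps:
-27765/(21*6 + 79) + 15810/(-43573) = -27765/(126 + 79) + 15810*(-1/43573) = -27765/205 - 15810/43573 = -27765*1/205 - 15810/43573 = -5553/41 - 15810/43573 = -242609079/1786493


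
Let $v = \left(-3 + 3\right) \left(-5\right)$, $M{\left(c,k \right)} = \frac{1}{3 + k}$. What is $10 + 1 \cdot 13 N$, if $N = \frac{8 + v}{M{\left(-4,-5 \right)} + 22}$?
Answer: $\frac{638}{43} \approx 14.837$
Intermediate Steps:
$v = 0$ ($v = 0 \left(-5\right) = 0$)
$N = \frac{16}{43}$ ($N = \frac{8 + 0}{\frac{1}{3 - 5} + 22} = \frac{8}{\frac{1}{-2} + 22} = \frac{8}{- \frac{1}{2} + 22} = \frac{8}{\frac{43}{2}} = 8 \cdot \frac{2}{43} = \frac{16}{43} \approx 0.37209$)
$10 + 1 \cdot 13 N = 10 + 1 \cdot 13 \cdot \frac{16}{43} = 10 + 13 \cdot \frac{16}{43} = 10 + \frac{208}{43} = \frac{638}{43}$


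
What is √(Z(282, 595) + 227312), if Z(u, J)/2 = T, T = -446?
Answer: 2*√56605 ≈ 475.84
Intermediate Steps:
Z(u, J) = -892 (Z(u, J) = 2*(-446) = -892)
√(Z(282, 595) + 227312) = √(-892 + 227312) = √226420 = 2*√56605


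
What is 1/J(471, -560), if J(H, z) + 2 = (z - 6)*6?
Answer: -1/3398 ≈ -0.00029429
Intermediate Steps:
J(H, z) = -38 + 6*z (J(H, z) = -2 + (z - 6)*6 = -2 + (-6 + z)*6 = -2 + (-36 + 6*z) = -38 + 6*z)
1/J(471, -560) = 1/(-38 + 6*(-560)) = 1/(-38 - 3360) = 1/(-3398) = -1/3398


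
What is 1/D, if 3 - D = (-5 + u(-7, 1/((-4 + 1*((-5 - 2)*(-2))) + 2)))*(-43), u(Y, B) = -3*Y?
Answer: 1/691 ≈ 0.0014472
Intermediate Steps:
D = 691 (D = 3 - (-5 - 3*(-7))*(-43) = 3 - (-5 + 21)*(-43) = 3 - 16*(-43) = 3 - 1*(-688) = 3 + 688 = 691)
1/D = 1/691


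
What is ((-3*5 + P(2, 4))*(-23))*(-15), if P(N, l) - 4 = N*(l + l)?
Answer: 1725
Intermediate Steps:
P(N, l) = 4 + 2*N*l (P(N, l) = 4 + N*(l + l) = 4 + N*(2*l) = 4 + 2*N*l)
((-3*5 + P(2, 4))*(-23))*(-15) = ((-3*5 + (4 + 2*2*4))*(-23))*(-15) = ((-15 + (4 + 16))*(-23))*(-15) = ((-15 + 20)*(-23))*(-15) = (5*(-23))*(-15) = -115*(-15) = 1725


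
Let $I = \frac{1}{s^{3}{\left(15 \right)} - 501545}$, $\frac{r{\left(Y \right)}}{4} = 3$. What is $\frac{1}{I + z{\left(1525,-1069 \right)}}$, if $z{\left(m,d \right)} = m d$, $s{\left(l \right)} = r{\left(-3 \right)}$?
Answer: $- \frac{499817}{814814168826} \approx -6.1341 \cdot 10^{-7}$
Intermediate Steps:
$r{\left(Y \right)} = 12$ ($r{\left(Y \right)} = 4 \cdot 3 = 12$)
$s{\left(l \right)} = 12$
$z{\left(m,d \right)} = d m$
$I = - \frac{1}{499817}$ ($I = \frac{1}{12^{3} - 501545} = \frac{1}{1728 - 501545} = \frac{1}{-499817} = - \frac{1}{499817} \approx -2.0007 \cdot 10^{-6}$)
$\frac{1}{I + z{\left(1525,-1069 \right)}} = \frac{1}{- \frac{1}{499817} - 1630225} = \frac{1}{- \frac{814814168826}{499817}} = - \frac{499817}{814814168826}$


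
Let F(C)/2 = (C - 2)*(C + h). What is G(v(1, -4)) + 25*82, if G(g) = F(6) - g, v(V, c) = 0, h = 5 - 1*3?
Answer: 2114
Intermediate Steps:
h = 2 (h = 5 - 3 = 2)
F(C) = 2*(-2 + C)*(2 + C) (F(C) = 2*((C - 2)*(C + 2)) = 2*((-2 + C)*(2 + C)) = 2*(-2 + C)*(2 + C))
G(g) = 64 - g (G(g) = (-8 + 2*6²) - g = (-8 + 2*36) - g = (-8 + 72) - g = 64 - g)
G(v(1, -4)) + 25*82 = (64 - 1*0) + 25*82 = (64 + 0) + 2050 = 64 + 2050 = 2114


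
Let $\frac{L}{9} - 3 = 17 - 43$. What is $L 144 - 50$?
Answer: $-29858$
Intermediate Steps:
$L = -207$ ($L = 27 + 9 \left(17 - 43\right) = 27 + 9 \left(-26\right) = 27 - 234 = -207$)
$L 144 - 50 = \left(-207\right) 144 - 50 = -29808 - 50 = -29858$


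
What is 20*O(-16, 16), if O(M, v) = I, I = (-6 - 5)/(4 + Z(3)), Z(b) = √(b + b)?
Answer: -88 + 22*√6 ≈ -34.111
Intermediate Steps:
Z(b) = √2*√b (Z(b) = √(2*b) = √2*√b)
I = -11/(4 + √6) (I = (-6 - 5)/(4 + √2*√3) = -11/(4 + √6) ≈ -1.7056)
O(M, v) = -22/5 + 11*√6/10
20*O(-16, 16) = 20*(-22/5 + 11*√6/10) = -88 + 22*√6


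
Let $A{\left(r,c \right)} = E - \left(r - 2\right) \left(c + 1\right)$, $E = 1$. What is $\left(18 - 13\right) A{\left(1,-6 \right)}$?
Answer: $-20$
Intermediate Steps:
$A{\left(r,c \right)} = 1 - \left(1 + c\right) \left(-2 + r\right)$ ($A{\left(r,c \right)} = 1 - \left(r - 2\right) \left(c + 1\right) = 1 - \left(-2 + r\right) \left(1 + c\right) = 1 - \left(1 + c\right) \left(-2 + r\right)$)
$\left(18 - 13\right) A{\left(1,-6 \right)} = \left(18 - 13\right) \left(3 - 1 + 2 \left(-6\right) - \left(-6\right) 1\right) = 5 \left(3 - 1 - 12 + 6\right) = 5 \left(-4\right) = -20$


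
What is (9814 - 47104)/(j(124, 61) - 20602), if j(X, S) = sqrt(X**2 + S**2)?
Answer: 69840780/38583937 + 44070*sqrt(113)/38583937 ≈ 1.8222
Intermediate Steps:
j(X, S) = sqrt(S**2 + X**2)
(9814 - 47104)/(j(124, 61) - 20602) = (9814 - 47104)/(sqrt(61**2 + 124**2) - 20602) = -37290/(sqrt(3721 + 15376) - 20602) = -37290/(sqrt(19097) - 20602) = -37290/(13*sqrt(113) - 20602) = -37290/(-20602 + 13*sqrt(113))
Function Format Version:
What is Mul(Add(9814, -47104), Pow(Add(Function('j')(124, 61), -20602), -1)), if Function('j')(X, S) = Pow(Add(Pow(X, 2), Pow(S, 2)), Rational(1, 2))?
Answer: Add(Rational(69840780, 38583937), Mul(Rational(44070, 38583937), Pow(113, Rational(1, 2)))) ≈ 1.8222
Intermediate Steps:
Function('j')(X, S) = Pow(Add(Pow(S, 2), Pow(X, 2)), Rational(1, 2))
Mul(Add(9814, -47104), Pow(Add(Function('j')(124, 61), -20602), -1)) = Mul(Add(9814, -47104), Pow(Add(Pow(Add(Pow(61, 2), Pow(124, 2)), Rational(1, 2)), -20602), -1)) = Mul(-37290, Pow(Add(Pow(Add(3721, 15376), Rational(1, 2)), -20602), -1)) = Mul(-37290, Pow(Add(Pow(19097, Rational(1, 2)), -20602), -1)) = Mul(-37290, Pow(Add(Mul(13, Pow(113, Rational(1, 2))), -20602), -1)) = Mul(-37290, Pow(Add(-20602, Mul(13, Pow(113, Rational(1, 2)))), -1))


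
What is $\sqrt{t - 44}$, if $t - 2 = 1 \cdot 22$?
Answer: $2 i \sqrt{5} \approx 4.4721 i$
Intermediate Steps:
$t = 24$ ($t = 2 + 1 \cdot 22 = 2 + 22 = 24$)
$\sqrt{t - 44} = \sqrt{24 - 44} = \sqrt{-20} = 2 i \sqrt{5}$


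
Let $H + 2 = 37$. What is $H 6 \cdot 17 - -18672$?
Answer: $22242$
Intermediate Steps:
$H = 35$ ($H = -2 + 37 = 35$)
$H 6 \cdot 17 - -18672 = 35 \cdot 6 \cdot 17 - -18672 = 210 \cdot 17 + 18672 = 3570 + 18672 = 22242$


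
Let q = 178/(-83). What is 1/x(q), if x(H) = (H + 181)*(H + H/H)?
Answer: -6889/1410275 ≈ -0.0048849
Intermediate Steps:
q = -178/83 (q = 178*(-1/83) = -178/83 ≈ -2.1446)
x(H) = (1 + H)*(181 + H) (x(H) = (181 + H)*(H + 1) = (181 + H)*(1 + H) = (1 + H)*(181 + H))
1/x(q) = 1/(181 + (-178/83)² + 182*(-178/83)) = 1/(181 + 31684/6889 - 32396/83) = 1/(-1410275/6889) = -6889/1410275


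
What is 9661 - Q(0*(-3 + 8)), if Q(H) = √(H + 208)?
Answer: 9661 - 4*√13 ≈ 9646.6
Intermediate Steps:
Q(H) = √(208 + H)
9661 - Q(0*(-3 + 8)) = 9661 - √(208 + 0*(-3 + 8)) = 9661 - √(208 + 0*5) = 9661 - √(208 + 0) = 9661 - √208 = 9661 - 4*√13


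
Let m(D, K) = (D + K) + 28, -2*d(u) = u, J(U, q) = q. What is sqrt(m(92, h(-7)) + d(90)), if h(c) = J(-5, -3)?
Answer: 6*sqrt(2) ≈ 8.4853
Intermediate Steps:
h(c) = -3
d(u) = -u/2
m(D, K) = 28 + D + K
sqrt(m(92, h(-7)) + d(90)) = sqrt((28 + 92 - 3) - 1/2*90) = sqrt(117 - 45) = sqrt(72) = 6*sqrt(2)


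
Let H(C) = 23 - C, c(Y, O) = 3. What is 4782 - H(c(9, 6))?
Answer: 4762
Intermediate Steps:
4782 - H(c(9, 6)) = 4782 - (23 - 1*3) = 4782 - (23 - 3) = 4782 - 1*20 = 4782 - 20 = 4762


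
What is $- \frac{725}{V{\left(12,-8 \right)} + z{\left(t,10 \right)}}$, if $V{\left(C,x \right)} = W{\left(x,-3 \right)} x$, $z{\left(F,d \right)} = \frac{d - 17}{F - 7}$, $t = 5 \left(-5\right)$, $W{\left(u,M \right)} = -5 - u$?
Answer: $\frac{23200}{761} \approx 30.486$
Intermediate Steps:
$t = -25$
$z{\left(F,d \right)} = \frac{-17 + d}{-7 + F}$
$V{\left(C,x \right)} = x \left(-5 - x\right)$ ($V{\left(C,x \right)} = \left(-5 - x\right) x = x \left(-5 - x\right)$)
$- \frac{725}{V{\left(12,-8 \right)} + z{\left(t,10 \right)}} = - \frac{725}{\left(-1\right) \left(-8\right) \left(5 - 8\right) + \frac{-17 + 10}{-7 - 25}} = - \frac{725}{\left(-1\right) \left(-8\right) \left(-3\right) + \frac{1}{-32} \left(-7\right)} = - \frac{725}{-24 - - \frac{7}{32}} = - \frac{725}{-24 + \frac{7}{32}} = - \frac{725}{- \frac{761}{32}} = \left(-725\right) \left(- \frac{32}{761}\right) = \frac{23200}{761}$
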